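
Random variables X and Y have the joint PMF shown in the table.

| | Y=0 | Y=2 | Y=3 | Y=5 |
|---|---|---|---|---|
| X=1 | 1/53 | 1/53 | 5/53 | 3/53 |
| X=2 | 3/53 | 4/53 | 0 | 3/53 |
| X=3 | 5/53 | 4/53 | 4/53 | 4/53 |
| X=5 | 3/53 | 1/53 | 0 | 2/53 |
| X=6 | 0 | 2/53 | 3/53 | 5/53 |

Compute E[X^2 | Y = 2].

25/2

P(Y = 2) = 12/53.
Σ X^2·P over the event = 1·(1/53) + 4·(4/53) + 9·(4/53) + 25·(1/53) + 36·(2/53) = 150/53.
E[X^2 | Y = 2] = (150/53) / (12/53) = 25/2.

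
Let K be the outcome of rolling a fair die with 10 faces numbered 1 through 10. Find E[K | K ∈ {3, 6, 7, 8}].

6

P(K ∈ {3, 6, 7, 8}) = 2/5.
Σ over the event: 3·1/10 + 6·1/10 + 7·1/10 + 8·1/10 = 12/5.
E[K | K ∈ {3, 6, 7, 8}] = (12/5) / (2/5) = 6.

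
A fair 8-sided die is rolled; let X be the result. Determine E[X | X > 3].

6

Given X > 3, X is equally likely to be any of {4, 5, 6, 7, 8}.
E[X | X > 3] = (4 + 5 + 6 + 7 + 8) / 5 = 6.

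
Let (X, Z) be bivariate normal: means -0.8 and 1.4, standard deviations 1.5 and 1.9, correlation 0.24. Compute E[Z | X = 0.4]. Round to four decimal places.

1.7648

E[Z | X=x] = μ_Z + ρ(σ_Z/σ_X)(x − μ_X) for jointly normal variables.
E[Z | X=0.4] = 1.4 + (0.24)·(1.9/1.5)·(0.4 − (-0.8)) = 1.4 + (0.304)·(1.2) = 1.7648.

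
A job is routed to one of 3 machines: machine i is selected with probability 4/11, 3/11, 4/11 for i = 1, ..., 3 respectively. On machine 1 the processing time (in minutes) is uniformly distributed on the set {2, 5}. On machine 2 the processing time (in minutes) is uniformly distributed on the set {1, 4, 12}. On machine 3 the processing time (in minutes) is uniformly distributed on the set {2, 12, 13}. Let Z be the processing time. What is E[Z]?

67/11

E[Z | machine 1] = (2+5)/2 = 7/2.
E[Z | machine 2] = (1+4+12)/3 = 17/3.
E[Z | machine 3] = (2+12+13)/3 = 9.
E[Z] = (4/11)·(7/2) + (3/11)·(17/3) + (4/11)·(9) = 67/11.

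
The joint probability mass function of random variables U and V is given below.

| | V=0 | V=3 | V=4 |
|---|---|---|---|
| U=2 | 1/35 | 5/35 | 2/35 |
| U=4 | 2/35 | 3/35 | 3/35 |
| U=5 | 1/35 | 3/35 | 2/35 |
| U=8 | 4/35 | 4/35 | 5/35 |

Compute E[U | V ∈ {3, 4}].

P(V ∈ {3, 4}) = 27/35.
Summing U·P(U=x,V=y) over the conditioning event gives 27/7.
E[U | V ∈ {3, 4}] = (27/7) / (27/35) = 5.

5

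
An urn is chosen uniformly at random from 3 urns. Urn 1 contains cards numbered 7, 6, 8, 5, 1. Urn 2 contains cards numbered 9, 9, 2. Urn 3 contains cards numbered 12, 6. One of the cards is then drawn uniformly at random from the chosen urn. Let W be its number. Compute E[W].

E[W | urn 1] = (7+6+8+5+1)/5 = 27/5.
E[W | urn 2] = (9+9+2)/3 = 20/3.
E[W | urn 3] = (12+6)/2 = 9.
By the law of total expectation,
E[W] = (1/3)·(27/5) + (1/3)·(20/3) + (1/3)·(9) = 316/45.

316/45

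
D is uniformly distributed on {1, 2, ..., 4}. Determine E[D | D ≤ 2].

Given D ≤ 2, D is equally likely to be any of {1, 2}.
E[D | D ≤ 2] = (1 + 2) / 2 = 3/2.

3/2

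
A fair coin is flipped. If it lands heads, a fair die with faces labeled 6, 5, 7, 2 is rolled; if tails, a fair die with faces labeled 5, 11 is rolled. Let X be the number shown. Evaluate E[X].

E[X | heads] = (6+5+7+2)/4 = 5.
E[X | tails] = (5+11)/2 = 8.
E[X] = (1/2)·(5) + (1/2)·(8) = 13/2.

13/2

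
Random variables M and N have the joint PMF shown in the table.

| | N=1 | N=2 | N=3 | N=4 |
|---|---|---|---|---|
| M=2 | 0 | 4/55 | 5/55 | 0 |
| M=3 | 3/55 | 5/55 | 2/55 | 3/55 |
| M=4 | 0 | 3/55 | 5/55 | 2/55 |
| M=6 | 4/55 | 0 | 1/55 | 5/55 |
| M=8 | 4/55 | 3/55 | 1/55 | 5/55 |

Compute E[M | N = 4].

P(N = 4) = 3/11.
Σ M·P over the event = 3·(3/55) + 4·(2/55) + 6·(5/55) + 8·(5/55) = 87/55.
E[M | N = 4] = (87/55) / (3/11) = 29/5.

29/5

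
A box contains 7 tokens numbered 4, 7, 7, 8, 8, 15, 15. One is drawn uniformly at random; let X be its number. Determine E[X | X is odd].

P(X is odd) = 4/7.
Σ over the event: 7·2/7 + 15·2/7 = 44/7.
E[X | X is odd] = (44/7) / (4/7) = 11.

11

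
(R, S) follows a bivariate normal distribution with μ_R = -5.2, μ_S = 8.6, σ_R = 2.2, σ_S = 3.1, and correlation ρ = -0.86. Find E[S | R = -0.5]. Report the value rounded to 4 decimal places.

For a bivariate normal, E[S | R=x] = μ_S + ρ·(σ_S/σ_R)·(x − μ_R).
E[S | R=-0.5] = 8.6 + (-0.86)·(3.1/2.2)·(-0.5 − (-5.2)) = 8.6 + (-1.2118)·(4.7) = 2.9045.

2.9045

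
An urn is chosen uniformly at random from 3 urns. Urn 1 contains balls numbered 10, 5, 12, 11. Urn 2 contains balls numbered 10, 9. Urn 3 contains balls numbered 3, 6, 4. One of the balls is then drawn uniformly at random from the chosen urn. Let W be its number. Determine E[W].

70/9

E[W | urn 1] = (10+5+12+11)/4 = 19/2.
E[W | urn 2] = (10+9)/2 = 19/2.
E[W | urn 3] = (3+6+4)/3 = 13/3.
E[W] = (1/3)·(19/2) + (1/3)·(19/2) + (1/3)·(13/3) = 70/9.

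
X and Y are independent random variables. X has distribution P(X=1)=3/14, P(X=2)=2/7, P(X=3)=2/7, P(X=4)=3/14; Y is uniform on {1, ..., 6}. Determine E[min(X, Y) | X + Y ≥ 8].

68/21

P(X + Y ≥ 8) = 1/4.
Summing min(X,Y)·P(x,y) over outcomes with X + Y ≥ 8 gives 17/21.
E[min(X, Y) | X + Y ≥ 8] = (17/21) / (1/4) = 68/21.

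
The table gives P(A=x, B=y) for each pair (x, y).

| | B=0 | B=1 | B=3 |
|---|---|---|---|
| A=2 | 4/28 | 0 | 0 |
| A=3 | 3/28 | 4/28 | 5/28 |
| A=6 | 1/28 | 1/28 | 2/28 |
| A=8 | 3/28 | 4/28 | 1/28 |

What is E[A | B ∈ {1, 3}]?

5

P(B ∈ {1, 3}) = 17/28.
Σ A·P over the event = 3·(4/28) + 3·(5/28) + 6·(1/28) + 6·(2/28) + 8·(4/28) + 8·(1/28) = 85/28.
E[A | B ∈ {1, 3}] = (85/28) / (17/28) = 5.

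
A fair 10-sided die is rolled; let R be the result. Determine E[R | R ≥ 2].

Given R ≥ 2, R is equally likely to be any of {2, 3, 4, 5, 6, 7, 8, 9, 10}.
E[R | R ≥ 2] = (2 + 3 + 4 + 5 + 6 + 7 + 8 + 9 + 10) / 9 = 6.

6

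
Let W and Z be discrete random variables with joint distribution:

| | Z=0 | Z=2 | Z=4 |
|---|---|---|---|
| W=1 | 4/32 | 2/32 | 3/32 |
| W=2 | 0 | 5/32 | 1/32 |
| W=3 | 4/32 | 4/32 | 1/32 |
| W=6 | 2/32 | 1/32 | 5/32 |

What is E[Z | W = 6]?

11/4

P(W = 6) = 1/4.
Summing Z·P(W=x,Z=y) over the conditioning event gives 11/16.
E[Z | W = 6] = (11/16) / (1/4) = 11/4.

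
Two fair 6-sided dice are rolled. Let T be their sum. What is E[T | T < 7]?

14/3

P(T < 7) = 5/12.
Σ over the event: 2·1/36 + 3·1/18 + 4·1/12 + 5·1/9 + 6·5/36 = 35/18.
E[T | T < 7] = (35/18) / (5/12) = 14/3.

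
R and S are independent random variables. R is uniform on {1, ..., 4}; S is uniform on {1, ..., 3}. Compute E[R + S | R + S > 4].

17/3

P(R + S > 4) = 1/2.
Summing (R+S)·P(x,y) over outcomes with R + S > 4 gives 17/6.
E[R + S | R + S > 4] = (17/6) / (1/2) = 17/3.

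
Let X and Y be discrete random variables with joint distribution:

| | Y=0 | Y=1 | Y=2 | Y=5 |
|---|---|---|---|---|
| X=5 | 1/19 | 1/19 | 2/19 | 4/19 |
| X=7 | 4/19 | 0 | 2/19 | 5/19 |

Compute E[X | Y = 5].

55/9

P(Y = 5) = 9/19.
Summing X·P(X=x,Y=y) over the conditioning event gives 55/19.
E[X | Y = 5] = (55/19) / (9/19) = 55/9.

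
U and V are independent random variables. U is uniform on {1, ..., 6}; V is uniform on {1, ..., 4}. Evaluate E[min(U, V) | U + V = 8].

Outcomes with U + V = 8: (4,4), (5,3), (6,2), each with probability 1/24.
E[min(U, V) | U + V = 8] = (4 + 3 + 2) / 3 = 3.

3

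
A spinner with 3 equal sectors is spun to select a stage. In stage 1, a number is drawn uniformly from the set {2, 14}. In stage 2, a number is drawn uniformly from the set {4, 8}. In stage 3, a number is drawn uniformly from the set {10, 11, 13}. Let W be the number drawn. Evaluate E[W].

E[W | stage 1] = (2+14)/2 = 8.
E[W | stage 2] = (4+8)/2 = 6.
E[W | stage 3] = (10+11+13)/3 = 34/3.
By the law of total expectation,
E[W] = (1/3)·(8) + (1/3)·(6) + (1/3)·(34/3) = 76/9.

76/9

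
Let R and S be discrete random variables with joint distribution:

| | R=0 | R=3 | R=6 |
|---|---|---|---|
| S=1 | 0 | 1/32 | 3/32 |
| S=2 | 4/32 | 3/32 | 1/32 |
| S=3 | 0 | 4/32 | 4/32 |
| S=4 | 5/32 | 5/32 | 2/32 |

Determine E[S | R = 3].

3

P(R = 3) = 13/32.
Σ S·P over the event = 1·(1/32) + 2·(3/32) + 3·(4/32) + 4·(5/32) = 39/32.
E[S | R = 3] = (39/32) / (13/32) = 3.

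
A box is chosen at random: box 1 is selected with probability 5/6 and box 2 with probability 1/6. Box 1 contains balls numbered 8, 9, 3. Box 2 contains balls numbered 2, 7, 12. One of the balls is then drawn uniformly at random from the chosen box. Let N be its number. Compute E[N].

121/18

E[N | box 1] = (8+9+3)/3 = 20/3.
E[N | box 2] = (2+7+12)/3 = 7.
E[N] = (5/6)·(20/3) + (1/6)·(7) = 121/18.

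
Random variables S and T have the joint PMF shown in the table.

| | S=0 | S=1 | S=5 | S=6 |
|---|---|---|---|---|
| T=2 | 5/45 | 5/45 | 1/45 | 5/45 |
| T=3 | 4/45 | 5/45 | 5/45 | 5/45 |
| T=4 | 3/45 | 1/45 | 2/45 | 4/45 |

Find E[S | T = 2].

5/2

P(T = 2) = 16/45.
Σ S·P over the event = 0·(5/45) + 1·(5/45) + 5·(1/45) + 6·(5/45) = 8/9.
E[S | T = 2] = (8/9) / (16/45) = 5/2.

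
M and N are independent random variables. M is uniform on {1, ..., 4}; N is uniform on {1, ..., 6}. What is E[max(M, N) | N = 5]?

P(N = 5) = 1/6.
Summing max(M,N)·P(x,y) over outcomes with N = 5 gives 5/6.
E[max(M, N) | N = 5] = (5/6) / (1/6) = 5.

5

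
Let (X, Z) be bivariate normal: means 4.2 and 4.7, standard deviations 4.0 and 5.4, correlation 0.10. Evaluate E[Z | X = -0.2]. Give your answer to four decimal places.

4.1060

For a bivariate normal, E[Z | X=x] = μ_Z + ρ·(σ_Z/σ_X)·(x − μ_X).
E[Z | X=-0.2] = 4.7 + (0.10)·(5.4/4.0)·(-0.2 − (4.2)) = 4.7 + (0.135)·(-4.4) = 4.1060.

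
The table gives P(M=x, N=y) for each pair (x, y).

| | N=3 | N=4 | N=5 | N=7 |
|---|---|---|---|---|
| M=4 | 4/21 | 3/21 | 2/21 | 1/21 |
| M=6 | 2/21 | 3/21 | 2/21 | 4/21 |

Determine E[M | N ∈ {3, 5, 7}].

P(N ∈ {3, 5, 7}) = 5/7.
Σ M·P over the event = 4·(4/21) + 4·(2/21) + 4·(1/21) + 6·(2/21) + 6·(2/21) + 6·(4/21) = 76/21.
E[M | N ∈ {3, 5, 7}] = (76/21) / (5/7) = 76/15.

76/15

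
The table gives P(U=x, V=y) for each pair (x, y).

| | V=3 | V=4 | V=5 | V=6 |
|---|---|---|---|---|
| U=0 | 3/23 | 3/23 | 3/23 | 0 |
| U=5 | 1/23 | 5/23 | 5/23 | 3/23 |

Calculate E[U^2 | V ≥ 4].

P(V ≥ 4) = 19/23.
Σ U^2·P over the event = 0·(3/23) + 0·(3/23) + 25·(5/23) + 25·(5/23) + 25·(3/23) = 325/23.
E[U^2 | V ≥ 4] = (325/23) / (19/23) = 325/19.

325/19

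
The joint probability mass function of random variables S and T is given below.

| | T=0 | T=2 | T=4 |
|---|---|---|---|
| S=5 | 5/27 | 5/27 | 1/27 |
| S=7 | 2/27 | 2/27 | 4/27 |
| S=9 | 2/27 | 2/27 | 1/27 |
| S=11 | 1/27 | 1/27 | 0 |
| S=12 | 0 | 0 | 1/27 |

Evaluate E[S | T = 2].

P(T = 2) = 10/27.
Σ S·P over the event = 5·(5/27) + 7·(2/27) + 9·(2/27) + 11·(1/27) = 68/27.
E[S | T = 2] = (68/27) / (10/27) = 34/5.

34/5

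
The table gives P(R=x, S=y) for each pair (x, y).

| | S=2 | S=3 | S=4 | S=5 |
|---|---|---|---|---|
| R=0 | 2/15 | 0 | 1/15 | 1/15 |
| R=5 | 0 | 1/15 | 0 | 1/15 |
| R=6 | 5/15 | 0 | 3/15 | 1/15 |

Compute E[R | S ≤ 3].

35/8

P(S ≤ 3) = 8/15.
Σ R·P over the event = 0·(2/15) + 5·(1/15) + 6·(5/15) = 7/3.
E[R | S ≤ 3] = (7/3) / (8/15) = 35/8.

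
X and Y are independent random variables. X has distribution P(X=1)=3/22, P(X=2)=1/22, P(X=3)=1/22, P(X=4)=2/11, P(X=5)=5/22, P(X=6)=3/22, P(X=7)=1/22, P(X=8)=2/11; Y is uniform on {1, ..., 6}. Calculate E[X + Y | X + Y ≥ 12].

P(X + Y ≥ 12) = 17/132.
Summing (X+Y)·P(x,y) over outcomes with X + Y ≥ 12 gives 217/132.
E[X + Y | X + Y ≥ 12] = (217/132) / (17/132) = 217/17.

217/17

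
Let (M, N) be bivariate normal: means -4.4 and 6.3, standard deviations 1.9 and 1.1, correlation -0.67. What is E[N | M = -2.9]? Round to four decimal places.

5.7182

For a bivariate normal, E[N | M=x] = μ_N + ρ·(σ_N/σ_M)·(x − μ_M).
E[N | M=-2.9] = 6.3 + (-0.67)·(1.1/1.9)·(-2.9 − (-4.4)) = 6.3 + (-0.38789)·(1.5) = 5.7182.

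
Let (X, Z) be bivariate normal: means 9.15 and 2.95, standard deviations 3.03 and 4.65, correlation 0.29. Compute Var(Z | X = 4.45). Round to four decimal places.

For a bivariate normal, Var(Z | X=x) = σ_Z²(1 − ρ²).
Var(Z | X=4.45) = (4.65)²·(1 − (0.29)²) = 21.6225·0.9159 = 19.8040.

19.8040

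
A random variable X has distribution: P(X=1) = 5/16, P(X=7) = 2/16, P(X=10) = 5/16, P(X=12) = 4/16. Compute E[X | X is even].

P(X is even) = 9/16.
Σ over the event: 10·5/16 + 12·1/4 = 49/8.
E[X | X is even] = (49/8) / (9/16) = 98/9.

98/9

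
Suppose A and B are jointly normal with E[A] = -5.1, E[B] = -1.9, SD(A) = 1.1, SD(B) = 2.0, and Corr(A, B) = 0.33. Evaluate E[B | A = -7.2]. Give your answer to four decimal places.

E[B | A=x] = μ_B + ρ(σ_B/σ_A)(x − μ_A) for jointly normal variables.
E[B | A=-7.2] = -1.9 + (0.33)·(2.0/1.1)·(-7.2 − (-5.1)) = -1.9 + (0.6)·(-2.1) = -3.1600.

-3.1600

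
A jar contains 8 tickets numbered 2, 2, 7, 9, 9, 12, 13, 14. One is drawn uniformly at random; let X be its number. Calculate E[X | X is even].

15/2

P(X is even) = 1/2.
Σ over the event: 2·1/4 + 12·1/8 + 14·1/8 = 15/4.
E[X | X is even] = (15/4) / (1/2) = 15/2.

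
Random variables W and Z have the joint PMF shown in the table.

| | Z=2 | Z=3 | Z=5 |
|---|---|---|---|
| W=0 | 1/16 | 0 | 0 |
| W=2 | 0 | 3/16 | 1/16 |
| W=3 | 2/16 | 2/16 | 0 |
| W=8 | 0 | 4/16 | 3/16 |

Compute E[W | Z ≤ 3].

P(Z ≤ 3) = 3/4.
Σ W·P over the event = 0·(1/16) + 2·(3/16) + 3·(2/16) + 3·(2/16) + 8·(4/16) = 25/8.
E[W | Z ≤ 3] = (25/8) / (3/4) = 25/6.

25/6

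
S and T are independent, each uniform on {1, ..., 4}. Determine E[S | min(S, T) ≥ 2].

Outcomes with min(S, T) ≥ 2: (2,2), (2,3), (2,4), (3,2), (3,3), (3,4), (4,2), (4,3), (4,4), each with probability 1/16.
E[S | min(S, T) ≥ 2] = (2 + 2 + 2 + 3 + 3 + 3 + 4 + 4 + 4) / 9 = 3.

3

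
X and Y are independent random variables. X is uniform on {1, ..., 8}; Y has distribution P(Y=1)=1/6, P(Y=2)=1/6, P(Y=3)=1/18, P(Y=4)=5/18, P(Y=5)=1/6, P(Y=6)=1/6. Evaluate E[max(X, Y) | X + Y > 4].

P(X + Y > 4) = 8/9.
Summing max(X,Y)·P(x,y) over outcomes with X + Y > 4 gives 121/24.
E[max(X, Y) | X + Y > 4] = (121/24) / (8/9) = 363/64.

363/64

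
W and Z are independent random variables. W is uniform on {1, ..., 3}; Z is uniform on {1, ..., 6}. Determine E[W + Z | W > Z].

Outcomes with W > Z: (2,1), (3,1), (3,2), each with probability 1/18.
E[W + Z | W > Z] = (3 + 4 + 5) / 3 = 4.

4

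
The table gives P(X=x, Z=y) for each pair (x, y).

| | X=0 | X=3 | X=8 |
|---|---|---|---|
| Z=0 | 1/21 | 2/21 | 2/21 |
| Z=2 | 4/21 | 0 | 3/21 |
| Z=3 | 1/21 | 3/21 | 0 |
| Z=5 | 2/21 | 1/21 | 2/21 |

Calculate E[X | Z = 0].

22/5

P(Z = 0) = 5/21.
Σ X·P over the event = 0·(1/21) + 3·(2/21) + 8·(2/21) = 22/21.
E[X | Z = 0] = (22/21) / (5/21) = 22/5.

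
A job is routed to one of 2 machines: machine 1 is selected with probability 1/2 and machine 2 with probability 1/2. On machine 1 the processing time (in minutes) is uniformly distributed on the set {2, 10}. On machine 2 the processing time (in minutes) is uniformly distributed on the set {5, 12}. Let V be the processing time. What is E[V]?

29/4

E[V | machine 1] = (2+10)/2 = 6.
E[V | machine 2] = (5+12)/2 = 17/2.
By the law of total expectation,
E[V] = (1/2)·(6) + (1/2)·(17/2) = 29/4.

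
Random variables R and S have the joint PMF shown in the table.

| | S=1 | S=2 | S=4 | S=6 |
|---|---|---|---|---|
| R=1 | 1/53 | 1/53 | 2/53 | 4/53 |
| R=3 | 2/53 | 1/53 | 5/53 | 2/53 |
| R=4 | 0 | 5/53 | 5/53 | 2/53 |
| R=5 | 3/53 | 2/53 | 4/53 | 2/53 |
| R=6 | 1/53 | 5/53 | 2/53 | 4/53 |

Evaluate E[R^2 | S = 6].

124/7

P(S = 6) = 14/53.
Summing R^2·P(R=x,S=y) over the conditioning event gives 248/53.
E[R^2 | S = 6] = (248/53) / (14/53) = 124/7.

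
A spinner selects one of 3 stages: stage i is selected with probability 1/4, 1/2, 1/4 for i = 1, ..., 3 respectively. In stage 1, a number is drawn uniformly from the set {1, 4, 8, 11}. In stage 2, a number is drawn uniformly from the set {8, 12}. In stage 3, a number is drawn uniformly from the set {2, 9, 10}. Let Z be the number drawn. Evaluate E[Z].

E[Z | stage 1] = (1+4+8+11)/4 = 6.
E[Z | stage 2] = (8+12)/2 = 10.
E[Z | stage 3] = (2+9+10)/3 = 7.
E[Z] = (1/4)·(6) + (1/2)·(10) + (1/4)·(7) = 33/4.

33/4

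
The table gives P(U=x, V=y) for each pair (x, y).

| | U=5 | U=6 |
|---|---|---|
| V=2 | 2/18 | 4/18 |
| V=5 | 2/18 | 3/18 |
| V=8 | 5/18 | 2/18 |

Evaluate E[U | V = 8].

37/7

P(V = 8) = 7/18.
Σ U·P over the event = 5·(5/18) + 6·(2/18) = 37/18.
E[U | V = 8] = (37/18) / (7/18) = 37/7.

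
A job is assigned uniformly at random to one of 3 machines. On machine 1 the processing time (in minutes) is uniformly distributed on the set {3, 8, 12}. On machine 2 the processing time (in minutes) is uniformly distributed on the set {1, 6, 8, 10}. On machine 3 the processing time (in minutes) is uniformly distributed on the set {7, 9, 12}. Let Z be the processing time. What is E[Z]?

E[Z | machine 1] = (3+8+12)/3 = 23/3.
E[Z | machine 2] = (1+6+8+10)/4 = 25/4.
E[Z | machine 3] = (7+9+12)/3 = 28/3.
E[Z] = (1/3)·(23/3) + (1/3)·(25/4) + (1/3)·(28/3) = 31/4.

31/4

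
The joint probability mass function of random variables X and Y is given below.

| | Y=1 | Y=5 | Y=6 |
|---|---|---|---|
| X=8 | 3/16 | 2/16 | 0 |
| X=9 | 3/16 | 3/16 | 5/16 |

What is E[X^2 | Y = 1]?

P(Y = 1) = 3/8.
Σ X^2·P over the event = 64·(3/16) + 81·(3/16) = 435/16.
E[X^2 | Y = 1] = (435/16) / (3/8) = 145/2.

145/2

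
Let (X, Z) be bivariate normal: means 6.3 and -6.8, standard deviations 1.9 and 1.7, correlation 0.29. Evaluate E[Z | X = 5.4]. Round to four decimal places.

-7.0335

E[Z | X=x] = μ_Z + ρ(σ_Z/σ_X)(x − μ_X) for jointly normal variables.
E[Z | X=5.4] = -6.8 + (0.29)·(1.7/1.9)·(5.4 − (6.3)) = -6.8 + (0.25947)·(-0.9) = -7.0335.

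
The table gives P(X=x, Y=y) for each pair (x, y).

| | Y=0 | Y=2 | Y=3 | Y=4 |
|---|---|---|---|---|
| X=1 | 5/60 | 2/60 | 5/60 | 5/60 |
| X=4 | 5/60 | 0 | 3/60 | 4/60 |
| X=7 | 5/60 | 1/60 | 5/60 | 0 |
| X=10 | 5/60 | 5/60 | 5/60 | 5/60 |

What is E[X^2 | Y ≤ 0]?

P(Y ≤ 0) = 1/3.
Summing X^2·P(X=x,Y=y) over the conditioning event gives 83/6.
E[X^2 | Y ≤ 0] = (83/6) / (1/3) = 83/2.

83/2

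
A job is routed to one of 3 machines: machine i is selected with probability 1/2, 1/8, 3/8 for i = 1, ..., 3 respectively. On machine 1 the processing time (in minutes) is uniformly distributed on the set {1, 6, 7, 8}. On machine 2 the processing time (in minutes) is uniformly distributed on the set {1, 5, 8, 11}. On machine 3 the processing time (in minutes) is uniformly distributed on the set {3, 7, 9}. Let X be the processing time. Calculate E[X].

189/32

E[X | machine 1] = (1+6+7+8)/4 = 11/2.
E[X | machine 2] = (1+5+8+11)/4 = 25/4.
E[X | machine 3] = (3+7+9)/3 = 19/3.
By the law of total expectation,
E[X] = (1/2)·(11/2) + (1/8)·(25/4) + (3/8)·(19/3) = 189/32.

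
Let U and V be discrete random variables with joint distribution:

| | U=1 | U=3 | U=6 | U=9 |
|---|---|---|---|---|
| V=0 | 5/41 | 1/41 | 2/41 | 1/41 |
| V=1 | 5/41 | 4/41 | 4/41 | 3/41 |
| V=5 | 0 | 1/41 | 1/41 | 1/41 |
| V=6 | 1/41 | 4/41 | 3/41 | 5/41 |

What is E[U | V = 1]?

P(V = 1) = 16/41.
Σ U·P over the event = 1·(5/41) + 3·(4/41) + 6·(4/41) + 9·(3/41) = 68/41.
E[U | V = 1] = (68/41) / (16/41) = 17/4.

17/4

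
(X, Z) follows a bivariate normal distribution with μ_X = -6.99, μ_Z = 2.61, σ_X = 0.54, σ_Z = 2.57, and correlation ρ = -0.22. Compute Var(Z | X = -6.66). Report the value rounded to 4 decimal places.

The conditional variance in a bivariate normal is σ_Z²(1 − ρ²), independent of x.
Var(Z | X=-6.66) = (2.57)²·(1 − (-0.22)²) = 6.6049·0.9516 = 6.2852.

6.2852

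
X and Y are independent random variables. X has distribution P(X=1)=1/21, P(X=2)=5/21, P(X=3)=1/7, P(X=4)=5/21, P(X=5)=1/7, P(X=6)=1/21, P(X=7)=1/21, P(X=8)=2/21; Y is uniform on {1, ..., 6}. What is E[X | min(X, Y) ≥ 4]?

P(min(X, Y) ≥ 4) = 2/7.
Summing X·P(x,y) over outcomes with min(X, Y) ≥ 4 gives 32/21.
E[X | min(X, Y) ≥ 4] = (32/21) / (2/7) = 16/3.

16/3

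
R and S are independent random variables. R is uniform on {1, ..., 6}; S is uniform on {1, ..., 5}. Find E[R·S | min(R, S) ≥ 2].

P(min(R, S) ≥ 2) = 2/3.
Summing RS·P(x,y) over outcomes with min(R, S) ≥ 2 gives 28/3.
E[R·S | min(R, S) ≥ 2] = (28/3) / (2/3) = 14.

14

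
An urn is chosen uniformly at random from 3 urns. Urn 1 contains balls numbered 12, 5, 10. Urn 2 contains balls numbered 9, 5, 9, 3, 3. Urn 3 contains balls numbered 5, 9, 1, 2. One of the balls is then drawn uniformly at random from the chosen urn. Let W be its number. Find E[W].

E[W | urn 1] = (12+5+10)/3 = 9.
E[W | urn 2] = (9+5+9+3+3)/5 = 29/5.
E[W | urn 3] = (5+9+1+2)/4 = 17/4.
E[W] = (1/3)·(9) + (1/3)·(29/5) + (1/3)·(17/4) = 127/20.

127/20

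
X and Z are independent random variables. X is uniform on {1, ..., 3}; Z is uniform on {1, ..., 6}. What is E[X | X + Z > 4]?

P(X + Z > 4) = 2/3.
Summing X·P(x,y) over outcomes with X + Z > 4 gives 13/9.
E[X | X + Z > 4] = (13/9) / (2/3) = 13/6.

13/6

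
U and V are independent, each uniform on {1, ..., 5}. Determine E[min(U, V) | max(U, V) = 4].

P(max(U, V) = 4) = 7/25.
Summing min(U,V)·P(x,y) over outcomes with max(U, V) = 4 gives 16/25.
E[min(U, V) | max(U, V) = 4] = (16/25) / (7/25) = 16/7.

16/7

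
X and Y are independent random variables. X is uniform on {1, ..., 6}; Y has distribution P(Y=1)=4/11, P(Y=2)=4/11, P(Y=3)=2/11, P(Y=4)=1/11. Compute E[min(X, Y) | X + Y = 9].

10/3

P(X + Y = 9) = 1/22.
Summing min(X,Y)·P(x,y) over outcomes with X + Y = 9 gives 5/33.
E[min(X, Y) | X + Y = 9] = (5/33) / (1/22) = 10/3.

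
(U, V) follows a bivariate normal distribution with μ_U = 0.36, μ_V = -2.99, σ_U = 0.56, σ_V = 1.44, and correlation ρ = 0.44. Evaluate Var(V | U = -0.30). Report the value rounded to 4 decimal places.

1.6722

Var(V | U=x) = (1 − ρ²)·σ_V².
Var(V | U=-0.30) = (1.44)²·(1 − (0.44)²) = 2.0736·0.8064 = 1.6722.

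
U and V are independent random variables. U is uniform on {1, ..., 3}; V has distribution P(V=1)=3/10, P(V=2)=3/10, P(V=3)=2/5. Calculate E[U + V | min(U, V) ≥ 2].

71/14

P(min(U, V) ≥ 2) = 7/15.
Summing (U+V)·P(x,y) over outcomes with min(U, V) ≥ 2 gives 71/30.
E[U + V | min(U, V) ≥ 2] = (71/30) / (7/15) = 71/14.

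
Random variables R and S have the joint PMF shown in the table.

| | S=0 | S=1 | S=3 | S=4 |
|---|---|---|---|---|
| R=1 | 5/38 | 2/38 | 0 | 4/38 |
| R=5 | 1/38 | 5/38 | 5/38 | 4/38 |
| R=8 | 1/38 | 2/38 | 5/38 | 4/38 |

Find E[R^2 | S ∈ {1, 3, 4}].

1060/31

P(S ∈ {1, 3, 4}) = 31/38.
Σ R^2·P over the event = 1·(2/38) + 1·(4/38) + 25·(5/38) + 25·(5/38) + 25·(4/38) + 64·(2/38) + 64·(5/38) + 64·(4/38) = 530/19.
E[R^2 | S ∈ {1, 3, 4}] = (530/19) / (31/38) = 1060/31.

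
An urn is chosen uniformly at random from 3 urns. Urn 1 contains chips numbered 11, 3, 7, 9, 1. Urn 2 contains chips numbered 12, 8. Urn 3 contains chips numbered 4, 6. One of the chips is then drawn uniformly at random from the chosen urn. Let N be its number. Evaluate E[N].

E[N | urn 1] = (11+3+7+9+1)/5 = 31/5.
E[N | urn 2] = (12+8)/2 = 10.
E[N | urn 3] = (4+6)/2 = 5.
By the law of total expectation,
E[N] = (1/3)·(31/5) + (1/3)·(10) + (1/3)·(5) = 106/15.

106/15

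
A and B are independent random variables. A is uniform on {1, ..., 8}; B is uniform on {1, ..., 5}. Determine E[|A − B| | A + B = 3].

1

Outcomes with A + B = 3: (1,2), (2,1), each with probability 1/40.
E[|A − B| | A + B = 3] = (1 + 1) / 2 = 1.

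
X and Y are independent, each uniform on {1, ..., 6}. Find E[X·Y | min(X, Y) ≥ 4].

25

Outcomes with min(X, Y) ≥ 4: (4,4), (4,5), (4,6), (5,4), (5,5), (5,6), (6,4), (6,5), (6,6), each with probability 1/36.
E[X·Y | min(X, Y) ≥ 4] = (16 + 20 + 24 + 20 + 25 + 30 + 24 + 30 + 36) / 9 = 25.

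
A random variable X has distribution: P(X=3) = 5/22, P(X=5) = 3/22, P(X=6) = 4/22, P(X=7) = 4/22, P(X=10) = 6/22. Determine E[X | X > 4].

127/17

P(X > 4) = 17/22.
Σ over the event: 5·3/22 + 6·2/11 + 7·2/11 + 10·3/11 = 127/22.
E[X | X > 4] = (127/22) / (17/22) = 127/17.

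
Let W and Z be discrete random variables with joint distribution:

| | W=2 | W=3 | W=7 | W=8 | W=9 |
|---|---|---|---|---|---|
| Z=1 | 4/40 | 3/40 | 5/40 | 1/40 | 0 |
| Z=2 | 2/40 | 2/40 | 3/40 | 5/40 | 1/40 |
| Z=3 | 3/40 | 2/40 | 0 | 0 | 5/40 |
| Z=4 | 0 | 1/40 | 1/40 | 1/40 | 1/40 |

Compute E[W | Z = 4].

P(Z = 4) = 1/10.
Σ W·P over the event = 3·(1/40) + 7·(1/40) + 8·(1/40) + 9·(1/40) = 27/40.
E[W | Z = 4] = (27/40) / (1/10) = 27/4.

27/4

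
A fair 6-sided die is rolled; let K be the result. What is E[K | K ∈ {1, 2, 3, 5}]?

P(K ∈ {1, 2, 3, 5}) = 2/3.
Σ over the event: 1·1/6 + 2·1/6 + 3·1/6 + 5·1/6 = 11/6.
E[K | K ∈ {1, 2, 3, 5}] = (11/6) / (2/3) = 11/4.

11/4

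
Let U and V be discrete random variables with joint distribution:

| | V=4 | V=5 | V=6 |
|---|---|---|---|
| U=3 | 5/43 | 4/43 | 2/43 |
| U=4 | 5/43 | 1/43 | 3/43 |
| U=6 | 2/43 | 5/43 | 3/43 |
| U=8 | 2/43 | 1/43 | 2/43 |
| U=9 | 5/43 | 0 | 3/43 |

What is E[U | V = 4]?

108/19

P(V = 4) = 19/43.
Σ U·P over the event = 3·(5/43) + 4·(5/43) + 6·(2/43) + 8·(2/43) + 9·(5/43) = 108/43.
E[U | V = 4] = (108/43) / (19/43) = 108/19.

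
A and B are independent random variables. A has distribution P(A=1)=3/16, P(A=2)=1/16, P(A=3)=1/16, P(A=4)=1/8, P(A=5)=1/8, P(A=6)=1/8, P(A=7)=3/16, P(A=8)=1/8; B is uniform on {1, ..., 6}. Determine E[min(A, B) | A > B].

P(A > B) = 19/32.
Summing min(A,B)·P(x,y) over outcomes with A > B gives 57/32.
E[min(A, B) | A > B] = (57/32) / (19/32) = 3.

3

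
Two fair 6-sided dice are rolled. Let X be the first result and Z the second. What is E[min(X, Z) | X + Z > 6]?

23/7

P(X + Z > 6) = 7/12.
Summing min(X,Z)·P(x,y) over outcomes with X + Z > 6 gives 23/12.
E[min(X, Z) | X + Z > 6] = (23/12) / (7/12) = 23/7.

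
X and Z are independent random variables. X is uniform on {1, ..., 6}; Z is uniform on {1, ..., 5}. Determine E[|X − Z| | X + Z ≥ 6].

P(X + Z ≥ 6) = 2/3.
Summing |X−Z|·P(x,y) over outcomes with X + Z ≥ 6 gives 41/30.
E[|X − Z| | X + Z ≥ 6] = (41/30) / (2/3) = 41/20.

41/20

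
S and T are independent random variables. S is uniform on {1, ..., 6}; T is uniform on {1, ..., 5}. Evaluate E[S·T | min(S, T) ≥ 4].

Outcomes with min(S, T) ≥ 4: (4,4), (4,5), (5,4), (5,5), (6,4), (6,5), each with probability 1/30.
E[S·T | min(S, T) ≥ 4] = (16 + 20 + 20 + 25 + 24 + 30) / 6 = 45/2.

45/2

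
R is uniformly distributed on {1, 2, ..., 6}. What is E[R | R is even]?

Given R is even, R is equally likely to be any of {2, 4, 6}.
E[R | R is even] = (2 + 4 + 6) / 3 = 4.

4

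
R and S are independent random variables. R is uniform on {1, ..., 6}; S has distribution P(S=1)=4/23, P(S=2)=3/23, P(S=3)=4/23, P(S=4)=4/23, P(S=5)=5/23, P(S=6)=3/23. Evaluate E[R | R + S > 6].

352/81

P(R + S > 6) = 27/46.
Summing R·P(x,y) over outcomes with R + S > 6 gives 176/69.
E[R | R + S > 6] = (176/69) / (27/46) = 352/81.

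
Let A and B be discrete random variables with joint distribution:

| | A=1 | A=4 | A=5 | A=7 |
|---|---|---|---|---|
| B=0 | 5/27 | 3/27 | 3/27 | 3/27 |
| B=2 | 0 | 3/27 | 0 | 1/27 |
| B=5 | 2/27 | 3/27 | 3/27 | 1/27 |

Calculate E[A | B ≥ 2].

P(B ≥ 2) = 13/27.
Summing A·P(A=x,B=y) over the conditioning event gives 55/27.
E[A | B ≥ 2] = (55/27) / (13/27) = 55/13.

55/13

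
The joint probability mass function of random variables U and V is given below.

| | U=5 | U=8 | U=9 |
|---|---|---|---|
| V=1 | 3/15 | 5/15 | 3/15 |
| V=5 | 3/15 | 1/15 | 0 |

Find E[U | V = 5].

23/4

P(V = 5) = 4/15.
Σ U·P over the event = 5·(3/15) + 8·(1/15) = 23/15.
E[U | V = 5] = (23/15) / (4/15) = 23/4.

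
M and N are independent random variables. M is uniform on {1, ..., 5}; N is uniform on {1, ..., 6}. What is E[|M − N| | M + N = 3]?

P(M + N = 3) = 1/15.
Summing |M−N|·P(x,y) over outcomes with M + N = 3 gives 1/15.
E[|M − N| | M + N = 3] = (1/15) / (1/15) = 1.

1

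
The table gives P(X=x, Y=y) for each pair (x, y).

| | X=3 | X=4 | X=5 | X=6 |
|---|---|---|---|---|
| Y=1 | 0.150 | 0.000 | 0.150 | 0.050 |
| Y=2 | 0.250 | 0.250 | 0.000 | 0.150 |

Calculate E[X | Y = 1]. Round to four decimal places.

P(Y = 1) = 0.350.
Σ X·P over the event = 3·(0.150) + 5·(0.150) + 6·(0.050) = 1.500.
E[X | Y = 1] = (1.500) / (0.350) = 4.2857.

4.2857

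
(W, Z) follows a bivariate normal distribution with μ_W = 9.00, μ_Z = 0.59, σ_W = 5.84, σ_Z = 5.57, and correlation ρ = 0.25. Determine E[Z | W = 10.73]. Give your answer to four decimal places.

E[Z | W=x] = μ_Z + ρ(σ_Z/σ_W)(x − μ_W) for jointly normal variables.
E[Z | W=10.73] = 0.59 + (0.25)·(5.57/5.84)·(10.73 − (9.00)) = 0.59 + (0.23844)·(1.73) = 1.0025.

1.0025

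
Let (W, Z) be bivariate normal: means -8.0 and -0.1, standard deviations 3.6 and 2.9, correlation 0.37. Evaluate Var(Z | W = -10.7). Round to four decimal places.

7.2587

The conditional variance in a bivariate normal is σ_Z²(1 − ρ²), independent of x.
Var(Z | W=-10.7) = (2.9)²·(1 − (0.37)²) = 8.41·0.8631 = 7.2587.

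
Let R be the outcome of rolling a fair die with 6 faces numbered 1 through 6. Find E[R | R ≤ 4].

5/2

Given R ≤ 4, R is equally likely to be any of {1, 2, 3, 4}.
E[R | R ≤ 4] = (1 + 2 + 3 + 4) / 4 = 5/2.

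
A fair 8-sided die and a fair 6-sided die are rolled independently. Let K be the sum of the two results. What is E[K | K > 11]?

P(K > 11) = 1/8.
Σ over the event: 12·1/16 + 13·1/24 + 14·1/48 = 19/12.
E[K | K > 11] = (19/12) / (1/8) = 38/3.

38/3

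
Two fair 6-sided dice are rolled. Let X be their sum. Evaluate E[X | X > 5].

106/13

P(X > 5) = 13/18.
Σ over the event: 6·5/36 + 7·1/6 + 8·5/36 + 9·1/9 + 10·1/12 + 11·1/18 + 12·1/36 = 53/9.
E[X | X > 5] = (53/9) / (13/18) = 106/13.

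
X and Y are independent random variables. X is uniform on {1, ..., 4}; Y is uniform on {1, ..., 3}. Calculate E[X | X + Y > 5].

11/3

Outcomes with X + Y > 5: (3,3), (4,2), (4,3), each with probability 1/12.
E[X | X + Y > 5] = (3 + 4 + 4) / 3 = 11/3.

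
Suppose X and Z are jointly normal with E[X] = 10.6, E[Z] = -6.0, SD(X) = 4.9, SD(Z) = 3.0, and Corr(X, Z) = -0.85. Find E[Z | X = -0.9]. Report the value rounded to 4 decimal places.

-0.0153

E[Z | X=x] = μ_Z + ρ(σ_Z/σ_X)(x − μ_X) for jointly normal variables.
E[Z | X=-0.9] = -6.0 + (-0.85)·(3.0/4.9)·(-0.9 − (10.6)) = -6.0 + (-0.52041)·(-11.5) = -0.0153.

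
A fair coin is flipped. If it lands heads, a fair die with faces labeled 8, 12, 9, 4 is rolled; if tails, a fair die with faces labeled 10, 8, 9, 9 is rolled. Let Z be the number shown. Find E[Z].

E[Z | heads] = (8+12+9+4)/4 = 33/4.
E[Z | tails] = (10+8+9+9)/4 = 9.
By the law of total expectation,
E[Z] = (1/2)·(33/4) + (1/2)·(9) = 69/8.

69/8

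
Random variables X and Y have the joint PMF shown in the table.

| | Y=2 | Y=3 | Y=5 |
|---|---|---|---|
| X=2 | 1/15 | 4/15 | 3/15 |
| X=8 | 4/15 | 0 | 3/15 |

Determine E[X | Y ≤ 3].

14/3

P(Y ≤ 3) = 3/5.
Σ X·P over the event = 2·(1/15) + 2·(4/15) + 8·(4/15) = 14/5.
E[X | Y ≤ 3] = (14/5) / (3/5) = 14/3.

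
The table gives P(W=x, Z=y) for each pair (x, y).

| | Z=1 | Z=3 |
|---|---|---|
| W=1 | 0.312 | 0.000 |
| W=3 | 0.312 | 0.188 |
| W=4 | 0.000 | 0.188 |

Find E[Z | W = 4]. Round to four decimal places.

P(W = 4) = 0.188.
Σ Z·P over the event = 3·(0.188) = 0.564.
E[Z | W = 4] = (0.564) / (0.188) = 3.0000.

3.0000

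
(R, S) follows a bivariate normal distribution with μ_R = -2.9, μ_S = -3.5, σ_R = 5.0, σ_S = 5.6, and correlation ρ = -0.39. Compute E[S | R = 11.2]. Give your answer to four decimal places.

-9.6589

For a bivariate normal, E[S | R=x] = μ_S + ρ·(σ_S/σ_R)·(x − μ_R).
E[S | R=11.2] = -3.5 + (-0.39)·(5.6/5.0)·(11.2 − (-2.9)) = -3.5 + (-0.4368)·(14.1) = -9.6589.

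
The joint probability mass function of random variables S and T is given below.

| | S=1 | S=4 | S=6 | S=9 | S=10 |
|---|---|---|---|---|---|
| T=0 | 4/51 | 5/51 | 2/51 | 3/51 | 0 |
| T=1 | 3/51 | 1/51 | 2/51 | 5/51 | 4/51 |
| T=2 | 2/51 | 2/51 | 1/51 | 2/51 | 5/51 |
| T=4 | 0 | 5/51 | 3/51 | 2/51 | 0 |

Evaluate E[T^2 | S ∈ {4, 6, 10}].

167/30

P(S ∈ {4, 6, 10}) = 10/17.
Summing T^2·P(S=x,T=y) over the conditioning event gives 167/51.
E[T^2 | S ∈ {4, 6, 10}] = (167/51) / (10/17) = 167/30.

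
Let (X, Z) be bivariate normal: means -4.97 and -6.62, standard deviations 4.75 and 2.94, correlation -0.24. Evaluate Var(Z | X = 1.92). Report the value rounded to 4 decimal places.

For a bivariate normal, Var(Z | X=x) = σ_Z²(1 − ρ²).
Var(Z | X=1.92) = (2.94)²·(1 − (-0.24)²) = 8.6436·0.9424 = 8.1457.

8.1457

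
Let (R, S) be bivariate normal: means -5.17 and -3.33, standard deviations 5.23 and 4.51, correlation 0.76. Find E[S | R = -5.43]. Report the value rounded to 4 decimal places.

-3.5004

The regression of S on R has slope ρ·σ_S/σ_R and passes through (μ_R, μ_S).
E[S | R=-5.43] = -3.33 + (0.76)·(4.51/5.23)·(-5.43 − (-5.17)) = -3.33 + (0.65537)·(-0.26) = -3.5004.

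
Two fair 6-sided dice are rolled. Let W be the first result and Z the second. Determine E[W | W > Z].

14/3

P(W > Z) = 5/12.
Summing W·P(x,y) over outcomes with W > Z gives 35/18.
E[W | W > Z] = (35/18) / (5/12) = 14/3.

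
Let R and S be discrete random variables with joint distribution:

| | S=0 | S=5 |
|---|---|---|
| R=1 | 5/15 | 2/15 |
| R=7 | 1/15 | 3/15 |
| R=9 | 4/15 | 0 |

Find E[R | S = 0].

24/5

P(S = 0) = 2/3.
Σ R·P over the event = 1·(5/15) + 7·(1/15) + 9·(4/15) = 16/5.
E[R | S = 0] = (16/5) / (2/3) = 24/5.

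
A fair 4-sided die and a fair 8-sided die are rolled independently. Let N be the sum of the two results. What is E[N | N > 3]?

216/29

P(N > 3) = 29/32.
E[N | N > 3] = (27/4) / (29/32) = 216/29.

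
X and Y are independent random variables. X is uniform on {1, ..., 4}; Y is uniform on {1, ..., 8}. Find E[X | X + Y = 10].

3

P(X + Y = 10) = 3/32.
Summing X·P(x,y) over outcomes with X + Y = 10 gives 9/32.
E[X | X + Y = 10] = (9/32) / (3/32) = 3.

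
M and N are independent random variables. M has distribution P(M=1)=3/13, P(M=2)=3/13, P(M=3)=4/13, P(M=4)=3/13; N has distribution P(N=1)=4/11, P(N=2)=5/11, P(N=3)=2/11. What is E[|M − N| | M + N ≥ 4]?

P(M + N ≥ 4) = 8/11.
Summing |M−N|·P(x,y) over outcomes with M + N ≥ 4 gives 142/143.
E[|M − N| | M + N ≥ 4] = (142/143) / (8/11) = 71/52.

71/52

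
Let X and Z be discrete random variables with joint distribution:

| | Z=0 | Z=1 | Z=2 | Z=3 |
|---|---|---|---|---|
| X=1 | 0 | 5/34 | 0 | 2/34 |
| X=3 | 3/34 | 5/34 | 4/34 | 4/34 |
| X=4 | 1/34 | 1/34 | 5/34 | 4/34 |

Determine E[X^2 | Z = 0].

43/4

P(Z = 0) = 2/17.
Σ X^2·P over the event = 9·(3/34) + 16·(1/34) = 43/34.
E[X^2 | Z = 0] = (43/34) / (2/17) = 43/4.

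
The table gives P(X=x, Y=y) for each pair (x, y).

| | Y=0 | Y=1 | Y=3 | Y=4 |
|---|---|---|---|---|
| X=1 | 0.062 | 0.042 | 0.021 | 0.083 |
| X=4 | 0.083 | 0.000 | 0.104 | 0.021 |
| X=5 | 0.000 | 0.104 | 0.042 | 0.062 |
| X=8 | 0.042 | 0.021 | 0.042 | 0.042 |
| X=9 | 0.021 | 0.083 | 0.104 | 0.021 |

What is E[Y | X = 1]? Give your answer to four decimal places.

P(X = 1) = 0.208.
Σ Y·P over the event = 0·(0.062) + 1·(0.042) + 3·(0.021) + 4·(0.083) = 0.437.
E[Y | X = 1] = (0.437) / (0.208) = 2.1010.

2.1010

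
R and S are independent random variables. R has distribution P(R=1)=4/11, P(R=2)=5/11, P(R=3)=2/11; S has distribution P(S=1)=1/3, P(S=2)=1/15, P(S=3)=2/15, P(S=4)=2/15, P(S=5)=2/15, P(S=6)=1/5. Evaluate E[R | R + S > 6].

P(R + S > 6) = 17/55.
Summing R·P(x,y) over outcomes with R + S > 6 gives 104/165.
E[R | R + S > 6] = (104/165) / (17/55) = 104/51.

104/51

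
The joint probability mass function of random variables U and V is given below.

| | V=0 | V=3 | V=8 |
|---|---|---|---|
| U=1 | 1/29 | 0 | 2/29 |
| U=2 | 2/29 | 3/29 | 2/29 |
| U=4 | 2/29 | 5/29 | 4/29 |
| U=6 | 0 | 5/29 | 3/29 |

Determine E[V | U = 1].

P(U = 1) = 3/29.
Σ V·P over the event = 0·(1/29) + 8·(2/29) = 16/29.
E[V | U = 1] = (16/29) / (3/29) = 16/3.

16/3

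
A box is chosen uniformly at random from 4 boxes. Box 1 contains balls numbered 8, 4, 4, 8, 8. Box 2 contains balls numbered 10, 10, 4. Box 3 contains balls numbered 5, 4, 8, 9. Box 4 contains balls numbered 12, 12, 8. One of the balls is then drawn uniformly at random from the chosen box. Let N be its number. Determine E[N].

947/120

E[N | box 1] = (8+4+4+8+8)/5 = 32/5.
E[N | box 2] = (10+10+4)/3 = 8.
E[N | box 3] = (5+4+8+9)/4 = 13/2.
E[N | box 4] = (12+12+8)/3 = 32/3.
E[N] = (1/4)·(32/5) + (1/4)·(8) + (1/4)·(13/2) + (1/4)·(32/3) = 947/120.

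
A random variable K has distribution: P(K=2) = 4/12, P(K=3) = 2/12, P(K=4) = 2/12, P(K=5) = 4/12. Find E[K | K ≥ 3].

P(K ≥ 3) = 2/3.
Σ over the event: 3·1/6 + 4·1/6 + 5·1/3 = 17/6.
E[K | K ≥ 3] = (17/6) / (2/3) = 17/4.

17/4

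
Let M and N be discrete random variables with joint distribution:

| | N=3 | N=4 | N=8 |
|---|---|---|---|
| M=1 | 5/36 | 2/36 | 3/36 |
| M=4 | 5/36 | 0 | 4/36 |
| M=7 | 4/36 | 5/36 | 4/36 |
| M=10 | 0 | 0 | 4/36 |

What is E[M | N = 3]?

P(N = 3) = 7/18.
Σ M·P over the event = 1·(5/36) + 4·(5/36) + 7·(4/36) = 53/36.
E[M | N = 3] = (53/36) / (7/18) = 53/14.

53/14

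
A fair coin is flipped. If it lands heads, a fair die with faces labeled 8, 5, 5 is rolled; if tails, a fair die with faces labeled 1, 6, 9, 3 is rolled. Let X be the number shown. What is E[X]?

E[X | heads] = (8+5+5)/3 = 6.
E[X | tails] = (1+6+9+3)/4 = 19/4.
E[X] = (1/2)·(6) + (1/2)·(19/4) = 43/8.

43/8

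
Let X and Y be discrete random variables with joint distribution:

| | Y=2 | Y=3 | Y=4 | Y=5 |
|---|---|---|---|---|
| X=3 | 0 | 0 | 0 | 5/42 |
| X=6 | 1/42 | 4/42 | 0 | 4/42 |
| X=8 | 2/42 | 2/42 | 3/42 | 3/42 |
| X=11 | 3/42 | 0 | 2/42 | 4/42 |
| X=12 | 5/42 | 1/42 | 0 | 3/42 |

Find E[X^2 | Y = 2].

1247/11

P(Y = 2) = 11/42.
Σ X^2·P over the event = 36·(1/42) + 64·(2/42) + 121·(3/42) + 144·(5/42) = 1247/42.
E[X^2 | Y = 2] = (1247/42) / (11/42) = 1247/11.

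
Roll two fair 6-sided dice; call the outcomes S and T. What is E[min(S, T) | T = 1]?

Outcomes with T = 1: (1,1), (2,1), (3,1), (4,1), (5,1), (6,1), each with probability 1/36.
E[min(S, T) | T = 1] = (1 + 1 + 1 + 1 + 1 + 1) / 6 = 1.

1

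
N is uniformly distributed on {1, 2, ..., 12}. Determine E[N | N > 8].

Given N > 8, N is equally likely to be any of {9, 10, 11, 12}.
E[N | N > 8] = (9 + 10 + 11 + 12) / 4 = 21/2.

21/2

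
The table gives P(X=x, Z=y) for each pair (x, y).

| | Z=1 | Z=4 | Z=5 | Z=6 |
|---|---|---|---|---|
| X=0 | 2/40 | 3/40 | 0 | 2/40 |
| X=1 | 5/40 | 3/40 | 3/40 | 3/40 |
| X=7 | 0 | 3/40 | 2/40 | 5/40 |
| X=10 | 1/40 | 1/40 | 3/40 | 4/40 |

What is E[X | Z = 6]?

P(Z = 6) = 7/20.
Σ X·P over the event = 0·(2/40) + 1·(3/40) + 7·(5/40) + 10·(4/40) = 39/20.
E[X | Z = 6] = (39/20) / (7/20) = 39/7.

39/7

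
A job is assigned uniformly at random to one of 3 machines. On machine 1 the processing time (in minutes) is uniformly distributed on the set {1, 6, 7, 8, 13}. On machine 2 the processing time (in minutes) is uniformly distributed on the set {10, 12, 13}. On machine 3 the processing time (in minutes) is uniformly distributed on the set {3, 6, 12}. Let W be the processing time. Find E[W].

77/9

E[W | machine 1] = (1+6+7+8+13)/5 = 7.
E[W | machine 2] = (10+12+13)/3 = 35/3.
E[W | machine 3] = (3+6+12)/3 = 7.
E[W] = (1/3)·(7) + (1/3)·(35/3) + (1/3)·(7) = 77/9.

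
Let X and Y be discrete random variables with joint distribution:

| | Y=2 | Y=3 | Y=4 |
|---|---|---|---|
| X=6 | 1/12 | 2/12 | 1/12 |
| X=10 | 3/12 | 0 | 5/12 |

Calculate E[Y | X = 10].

13/4

P(X = 10) = 2/3.
Summing Y·P(X=x,Y=y) over the conditioning event gives 13/6.
E[Y | X = 10] = (13/6) / (2/3) = 13/4.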